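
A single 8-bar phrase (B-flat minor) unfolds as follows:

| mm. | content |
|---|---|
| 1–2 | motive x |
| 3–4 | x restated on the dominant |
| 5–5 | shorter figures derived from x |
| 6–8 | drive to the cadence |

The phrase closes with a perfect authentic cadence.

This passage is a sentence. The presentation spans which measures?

The presentation of a sentence is the basic idea (measures 1-2) plus its repetition (measures 3–4); the presentation is therefore bars 1–4.

measures 1–4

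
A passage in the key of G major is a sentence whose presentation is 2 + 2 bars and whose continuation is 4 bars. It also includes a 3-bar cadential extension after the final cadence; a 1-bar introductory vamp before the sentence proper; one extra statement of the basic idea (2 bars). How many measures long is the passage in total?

Basic sentence: 2 + 2 + 4 = 8 bars.
8 (basic form) + 3 (cadential extension) + 1 (introduction) + 2 (extra statement) = 14.

14 measures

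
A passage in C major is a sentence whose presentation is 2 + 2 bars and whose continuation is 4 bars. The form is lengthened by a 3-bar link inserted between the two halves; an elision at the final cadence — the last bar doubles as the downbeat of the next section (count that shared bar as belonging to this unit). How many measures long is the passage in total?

Basic sentence: 2 + 2 + 4 = 8 bars.
8 (basic form) + 3 (link) = 11.
The elision shares a bar with the next section but does not change this unit's count.

11 measures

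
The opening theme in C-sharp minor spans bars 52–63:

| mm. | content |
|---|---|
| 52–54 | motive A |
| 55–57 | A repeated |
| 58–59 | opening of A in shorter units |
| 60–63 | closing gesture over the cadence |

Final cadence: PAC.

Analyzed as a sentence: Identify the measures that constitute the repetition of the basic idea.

The presentation of a sentence is the basic idea (measures 52-54) plus its repetition (mm. 55-57); the repetition of the basic idea is therefore mm. 55–57.

measures 55–57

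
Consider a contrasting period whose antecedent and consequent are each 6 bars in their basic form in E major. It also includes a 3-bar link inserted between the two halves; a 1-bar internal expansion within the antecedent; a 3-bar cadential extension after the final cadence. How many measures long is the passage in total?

19 measures

Basic contrasting period: 6 + 6 = 12 bars.
12 (basic form) + 3 (link) + 1 (internal expansion) + 3 (cadential extension) = 19.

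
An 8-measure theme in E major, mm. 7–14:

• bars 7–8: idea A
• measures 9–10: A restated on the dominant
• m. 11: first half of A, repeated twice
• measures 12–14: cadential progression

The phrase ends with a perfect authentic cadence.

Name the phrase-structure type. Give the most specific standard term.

sentence

Basic idea (mm. 7-8) + its repetition (bars 9-10) form the presentation; fragmentation and cadence (measures 11–14) form the continuation — the 8-bar whole is a sentence.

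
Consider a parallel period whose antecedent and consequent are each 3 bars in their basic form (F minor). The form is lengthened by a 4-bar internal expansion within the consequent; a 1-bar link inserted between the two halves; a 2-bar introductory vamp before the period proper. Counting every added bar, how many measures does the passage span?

13 measures

Basic parallel period: 3 + 3 = 6 bars.
6 (basic form) + 4 (internal expansion) + 1 (link) + 2 (introduction) = 13.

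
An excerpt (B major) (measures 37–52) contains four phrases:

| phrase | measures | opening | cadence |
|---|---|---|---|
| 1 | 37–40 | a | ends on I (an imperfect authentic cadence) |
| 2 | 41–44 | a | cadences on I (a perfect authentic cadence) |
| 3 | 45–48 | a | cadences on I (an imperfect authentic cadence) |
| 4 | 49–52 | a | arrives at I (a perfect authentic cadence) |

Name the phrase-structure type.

repeated period

The cadence pattern IAC–PAC–IAC–PAC is weak–strong twice, and phrases 3–4 restate phrases 1–2: a period heard twice, not a double period (which would end weakly at phrase 2).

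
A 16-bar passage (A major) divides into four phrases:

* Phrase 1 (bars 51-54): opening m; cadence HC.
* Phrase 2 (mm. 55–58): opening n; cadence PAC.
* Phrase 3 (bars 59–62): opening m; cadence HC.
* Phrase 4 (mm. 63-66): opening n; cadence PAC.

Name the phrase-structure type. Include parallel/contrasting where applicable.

repeated period

The cadence pattern HC–PAC–HC–PAC is weak–strong twice, and phrases 3–4 restate phrases 1–2: a period heard twice, not a double period (which would end weakly at phrase 2).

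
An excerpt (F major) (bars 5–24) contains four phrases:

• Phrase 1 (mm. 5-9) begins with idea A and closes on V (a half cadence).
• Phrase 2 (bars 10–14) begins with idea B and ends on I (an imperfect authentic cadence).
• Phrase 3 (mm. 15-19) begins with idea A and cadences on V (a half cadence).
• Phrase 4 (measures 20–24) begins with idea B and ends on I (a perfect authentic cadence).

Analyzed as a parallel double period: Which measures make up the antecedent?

In a double period the four phrases pair into a large antecedent (phrases 1–2, ending imperfect authentic cadence) and a large consequent (phrases 3–4, ending perfect authentic cadence). The antecedent spans bars 5-14.

measures 5–14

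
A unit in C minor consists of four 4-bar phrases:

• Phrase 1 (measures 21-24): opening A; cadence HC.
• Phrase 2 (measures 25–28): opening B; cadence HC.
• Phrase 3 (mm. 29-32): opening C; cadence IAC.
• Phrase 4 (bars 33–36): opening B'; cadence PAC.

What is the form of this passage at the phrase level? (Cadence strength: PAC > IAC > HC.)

Four phrases in two halves: the first half (bars 21-28) ends with a half cadence, the second (mm. 29–36) with a perfect authentic cadence — a large antecedent–consequent pair, i.e. a double period.
Phrase 3 begins with different material from phrase 1, making it contrasting.

contrasting double period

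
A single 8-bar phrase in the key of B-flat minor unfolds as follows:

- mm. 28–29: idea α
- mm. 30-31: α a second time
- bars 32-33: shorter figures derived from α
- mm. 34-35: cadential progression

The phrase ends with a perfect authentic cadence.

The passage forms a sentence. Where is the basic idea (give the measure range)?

measures 28–29

The presentation of a sentence is the basic idea (mm. 28-29) plus its repetition (measures 30–31); the basic idea is therefore mm. 28–29.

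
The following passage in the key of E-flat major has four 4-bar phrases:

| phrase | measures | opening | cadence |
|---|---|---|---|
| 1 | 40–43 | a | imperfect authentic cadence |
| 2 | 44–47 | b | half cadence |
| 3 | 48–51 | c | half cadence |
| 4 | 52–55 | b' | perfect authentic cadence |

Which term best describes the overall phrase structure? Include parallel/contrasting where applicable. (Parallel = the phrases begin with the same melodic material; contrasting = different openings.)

contrasting double period

Four phrases in two halves: the first half (bars 40-47) ends with a half cadence, the second (mm. 48-55) with a perfect authentic cadence — a large antecedent–consequent pair, i.e. a double period.
Phrase 3 begins with different material from phrase 1, making it contrasting.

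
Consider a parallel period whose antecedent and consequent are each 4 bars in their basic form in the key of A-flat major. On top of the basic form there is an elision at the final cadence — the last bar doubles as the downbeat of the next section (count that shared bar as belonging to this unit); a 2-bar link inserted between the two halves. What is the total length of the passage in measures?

Basic parallel period: 4 + 4 = 8 bars.
8 (basic form) + 2 (link) = 10.
The elision shares a bar with the next section but does not change this unit's count.

10 measures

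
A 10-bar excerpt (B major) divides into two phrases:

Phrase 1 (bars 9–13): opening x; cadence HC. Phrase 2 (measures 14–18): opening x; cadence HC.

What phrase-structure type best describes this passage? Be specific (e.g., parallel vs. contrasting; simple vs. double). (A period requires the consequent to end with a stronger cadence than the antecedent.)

Both phrases have the same opening (x) and the same cadence (half cadence): the second is a restatement, not a consequent, so this is a repeated phrase rather than a period.

repeated phrase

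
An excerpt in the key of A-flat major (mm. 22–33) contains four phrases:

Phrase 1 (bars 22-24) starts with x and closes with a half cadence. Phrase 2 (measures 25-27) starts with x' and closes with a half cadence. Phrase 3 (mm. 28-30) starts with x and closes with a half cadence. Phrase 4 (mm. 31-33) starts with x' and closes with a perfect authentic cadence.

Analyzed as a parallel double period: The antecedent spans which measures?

In a double period the four phrases pair into a large antecedent (phrases 1–2, ending half cadence) and a large consequent (phrases 3–4, ending perfect authentic cadence). The antecedent spans mm. 22-27.

measures 22–27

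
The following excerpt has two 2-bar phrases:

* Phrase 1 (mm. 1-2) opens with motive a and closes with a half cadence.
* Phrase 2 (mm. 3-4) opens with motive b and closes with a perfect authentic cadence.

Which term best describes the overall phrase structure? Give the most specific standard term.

contrasting period

Phrase 1 ends with a half cadence (weaker) and phrase 2 with a perfect authentic cadence (stronger): antecedent + consequent = a period.
The two phrases open with different material (a / b), so the period is contrasting.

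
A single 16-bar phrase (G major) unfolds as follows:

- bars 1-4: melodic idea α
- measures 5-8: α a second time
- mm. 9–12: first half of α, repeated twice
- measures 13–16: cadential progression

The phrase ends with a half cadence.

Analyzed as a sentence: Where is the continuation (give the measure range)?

measures 9–16

After the presentation (measures 1–8), the continuation covers the fragmentation through the cadence: measures 9–16.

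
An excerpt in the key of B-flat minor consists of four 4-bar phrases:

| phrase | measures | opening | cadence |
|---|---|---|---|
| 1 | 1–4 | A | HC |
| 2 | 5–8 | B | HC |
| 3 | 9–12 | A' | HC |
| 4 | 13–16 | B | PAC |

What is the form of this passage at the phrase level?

Four phrases in two halves: the first half (bars 1–8) ends with a half cadence, the second (mm. 9-16) with a perfect authentic cadence — a large antecedent–consequent pair, i.e. a double period.
Phrase 3 begins with the same material as phrase 1, making it parallel.

parallel double period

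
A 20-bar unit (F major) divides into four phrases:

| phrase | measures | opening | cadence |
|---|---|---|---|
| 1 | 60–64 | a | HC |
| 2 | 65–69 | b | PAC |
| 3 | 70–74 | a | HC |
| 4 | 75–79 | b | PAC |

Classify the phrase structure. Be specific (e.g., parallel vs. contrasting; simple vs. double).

repeated period

The cadence pattern HC–PAC–HC–PAC is weak–strong twice, and phrases 3–4 restate phrases 1–2: a period heard twice, not a double period (which would end weakly at phrase 2).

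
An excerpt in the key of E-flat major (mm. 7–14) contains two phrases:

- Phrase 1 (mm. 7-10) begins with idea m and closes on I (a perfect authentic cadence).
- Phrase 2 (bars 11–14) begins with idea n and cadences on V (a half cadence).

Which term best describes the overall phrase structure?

phrase group

The second phrase closes with a half cadence, which is not stronger than the first phrase's perfect authentic cadence; without a weak→strong cadential pair there is no antecedent–consequent relationship, so this is a phrase group rather than a period.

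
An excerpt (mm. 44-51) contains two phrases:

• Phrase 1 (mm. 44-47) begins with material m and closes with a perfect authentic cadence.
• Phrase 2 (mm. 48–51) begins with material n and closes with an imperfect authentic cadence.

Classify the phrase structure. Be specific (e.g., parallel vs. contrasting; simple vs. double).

phrase group

The second phrase closes with an imperfect authentic cadence, which is not stronger than the first phrase's perfect authentic cadence; without a weak→strong cadential pair there is no antecedent–consequent relationship, so this is a phrase group rather than a period.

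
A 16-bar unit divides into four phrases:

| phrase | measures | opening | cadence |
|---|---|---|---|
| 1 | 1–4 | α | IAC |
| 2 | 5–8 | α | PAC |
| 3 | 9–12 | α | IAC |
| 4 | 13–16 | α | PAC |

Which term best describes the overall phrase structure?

repeated period

The cadence pattern IAC–PAC–IAC–PAC is weak–strong twice, and phrases 3–4 restate phrases 1–2: a period heard twice, not a double period (which would end weakly at phrase 2).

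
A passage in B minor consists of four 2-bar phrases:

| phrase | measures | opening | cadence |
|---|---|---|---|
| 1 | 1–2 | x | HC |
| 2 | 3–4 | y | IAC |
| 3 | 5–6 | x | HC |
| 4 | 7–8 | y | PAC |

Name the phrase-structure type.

Four phrases in two halves: the first half (bars 1–4) ends with an imperfect authentic cadence, the second (measures 5-8) with a perfect authentic cadence — a large antecedent–consequent pair, i.e. a double period.
Phrase 3 begins with the same material as phrase 1, making it parallel.

parallel double period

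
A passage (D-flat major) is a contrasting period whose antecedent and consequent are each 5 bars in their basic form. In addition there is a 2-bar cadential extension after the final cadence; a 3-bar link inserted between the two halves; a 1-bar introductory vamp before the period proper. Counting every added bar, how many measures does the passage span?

16 measures

Basic contrasting period: 5 + 5 = 10 bars.
10 (basic form) + 2 (cadential extension) + 3 (link) + 1 (introduction) = 16.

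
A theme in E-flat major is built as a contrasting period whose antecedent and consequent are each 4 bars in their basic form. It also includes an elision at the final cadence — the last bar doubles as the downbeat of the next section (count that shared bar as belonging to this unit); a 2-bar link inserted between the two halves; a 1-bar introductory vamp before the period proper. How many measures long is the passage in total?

Basic contrasting period: 4 + 4 = 8 bars.
8 (basic form) + 2 (link) + 1 (introduction) = 11.
The elision shares a bar with the next section but does not change this unit's count.

11 measures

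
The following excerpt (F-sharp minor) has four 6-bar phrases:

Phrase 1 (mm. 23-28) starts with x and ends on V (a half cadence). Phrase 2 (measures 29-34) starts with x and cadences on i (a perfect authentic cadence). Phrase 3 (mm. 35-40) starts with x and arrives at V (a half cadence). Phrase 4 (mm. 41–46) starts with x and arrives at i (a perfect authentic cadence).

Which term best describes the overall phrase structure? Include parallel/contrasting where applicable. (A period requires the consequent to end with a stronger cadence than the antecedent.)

repeated period

The cadence pattern HC–PAC–HC–PAC is weak–strong twice, and phrases 3–4 restate phrases 1–2: a period heard twice, not a double period (which would end weakly at phrase 2).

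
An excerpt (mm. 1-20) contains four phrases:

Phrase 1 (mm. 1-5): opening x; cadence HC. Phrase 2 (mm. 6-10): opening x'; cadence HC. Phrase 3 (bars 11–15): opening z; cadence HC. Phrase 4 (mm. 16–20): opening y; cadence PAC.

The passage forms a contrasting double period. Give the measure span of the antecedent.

measures 1–10

In a double period the four phrases pair into a large antecedent (phrases 1–2, ending half cadence) and a large consequent (phrases 3–4, ending perfect authentic cadence). The antecedent spans mm. 1-10.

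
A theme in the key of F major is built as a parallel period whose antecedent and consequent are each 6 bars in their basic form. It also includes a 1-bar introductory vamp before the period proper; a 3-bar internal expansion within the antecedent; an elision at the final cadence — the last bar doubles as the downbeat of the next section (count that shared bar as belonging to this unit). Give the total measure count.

16 measures

Basic parallel period: 6 + 6 = 12 bars.
12 (basic form) + 1 (introduction) + 3 (internal expansion) = 16.
The elision shares a bar with the next section but does not change this unit's count.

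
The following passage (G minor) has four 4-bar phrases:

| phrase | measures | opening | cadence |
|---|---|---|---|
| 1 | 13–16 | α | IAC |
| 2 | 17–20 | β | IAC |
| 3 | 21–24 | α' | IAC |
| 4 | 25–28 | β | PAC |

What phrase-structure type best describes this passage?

parallel double period

Four phrases in two halves: the first half (measures 13–20) ends with an imperfect authentic cadence, the second (measures 21-28) with a perfect authentic cadence — a large antecedent–consequent pair, i.e. a double period.
Phrase 3 begins with the same material as phrase 1, making it parallel.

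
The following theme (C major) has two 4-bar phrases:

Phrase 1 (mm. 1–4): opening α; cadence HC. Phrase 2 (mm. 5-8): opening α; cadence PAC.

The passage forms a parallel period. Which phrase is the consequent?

phrase 2

The phrase ending with the weaker cadence (half cadence) is the antecedent; the one ending more conclusively (perfect authentic cadence) is the consequent. The consequent is phrase 2.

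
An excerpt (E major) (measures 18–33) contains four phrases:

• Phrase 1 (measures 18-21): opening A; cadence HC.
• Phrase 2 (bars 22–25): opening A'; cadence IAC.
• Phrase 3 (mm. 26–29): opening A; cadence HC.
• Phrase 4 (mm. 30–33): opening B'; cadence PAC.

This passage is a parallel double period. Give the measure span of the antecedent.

In a double period the four phrases pair into a large antecedent (phrases 1–2, ending imperfect authentic cadence) and a large consequent (phrases 3–4, ending perfect authentic cadence). The antecedent spans measures 18-25.

measures 18–25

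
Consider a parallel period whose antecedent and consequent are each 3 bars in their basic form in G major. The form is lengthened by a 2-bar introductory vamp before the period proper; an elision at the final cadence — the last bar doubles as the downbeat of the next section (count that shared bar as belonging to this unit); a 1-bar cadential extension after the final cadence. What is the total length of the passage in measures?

Basic parallel period: 3 + 3 = 6 bars.
6 (basic form) + 2 (introduction) + 1 (cadential extension) = 9.
The elision shares a bar with the next section but does not change this unit's count.

9 measures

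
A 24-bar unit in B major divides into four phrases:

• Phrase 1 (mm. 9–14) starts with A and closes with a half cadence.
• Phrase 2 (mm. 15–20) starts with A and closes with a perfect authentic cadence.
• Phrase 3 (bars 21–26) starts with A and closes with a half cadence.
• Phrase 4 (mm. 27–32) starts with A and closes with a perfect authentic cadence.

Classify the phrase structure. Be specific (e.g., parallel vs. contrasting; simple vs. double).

repeated period

The cadence pattern HC–PAC–HC–PAC is weak–strong twice, and phrases 3–4 restate phrases 1–2: a period heard twice, not a double period (which would end weakly at phrase 2).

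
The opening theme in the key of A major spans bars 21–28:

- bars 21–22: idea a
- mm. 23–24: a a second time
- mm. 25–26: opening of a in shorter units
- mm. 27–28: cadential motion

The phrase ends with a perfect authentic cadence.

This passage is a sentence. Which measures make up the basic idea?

measures 21–22

The presentation of a sentence is the basic idea (mm. 21–22) plus its repetition (measures 23–24); the basic idea is therefore mm. 21–22.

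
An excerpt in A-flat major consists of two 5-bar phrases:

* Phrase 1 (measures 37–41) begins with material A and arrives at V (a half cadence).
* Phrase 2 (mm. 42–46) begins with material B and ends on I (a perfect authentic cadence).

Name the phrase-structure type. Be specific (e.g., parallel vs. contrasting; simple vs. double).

contrasting period

Phrase 1 ends with a half cadence (weaker) and phrase 2 with a perfect authentic cadence (stronger): antecedent + consequent = a period.
The two phrases open with different material (A / B), so the period is contrasting.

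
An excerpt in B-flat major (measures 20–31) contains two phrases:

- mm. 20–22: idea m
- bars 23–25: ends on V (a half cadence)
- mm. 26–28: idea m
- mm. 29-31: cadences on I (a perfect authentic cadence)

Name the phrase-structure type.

parallel period

Phrase 1 ends with a half cadence (weaker) and phrase 2 with a perfect authentic cadence (stronger): antecedent + consequent = a period.
The two phrases open with the same material (m / m), so the period is parallel.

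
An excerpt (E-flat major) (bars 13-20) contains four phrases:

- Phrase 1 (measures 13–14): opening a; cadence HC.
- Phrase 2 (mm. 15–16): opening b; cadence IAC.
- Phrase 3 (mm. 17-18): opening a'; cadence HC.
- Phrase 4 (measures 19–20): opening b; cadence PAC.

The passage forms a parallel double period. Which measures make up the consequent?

In a double period the four phrases pair into a large antecedent (phrases 1–2, ending imperfect authentic cadence) and a large consequent (phrases 3–4, ending perfect authentic cadence). The consequent spans measures 17–20.

measures 17–20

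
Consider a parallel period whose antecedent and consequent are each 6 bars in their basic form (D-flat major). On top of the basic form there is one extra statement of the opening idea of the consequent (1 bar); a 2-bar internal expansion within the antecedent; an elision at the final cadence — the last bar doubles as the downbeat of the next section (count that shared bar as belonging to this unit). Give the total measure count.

Basic parallel period: 6 + 6 = 12 bars.
12 (basic form) + 1 (extra statement) + 2 (internal expansion) = 15.
The elision shares a bar with the next section but does not change this unit's count.

15 measures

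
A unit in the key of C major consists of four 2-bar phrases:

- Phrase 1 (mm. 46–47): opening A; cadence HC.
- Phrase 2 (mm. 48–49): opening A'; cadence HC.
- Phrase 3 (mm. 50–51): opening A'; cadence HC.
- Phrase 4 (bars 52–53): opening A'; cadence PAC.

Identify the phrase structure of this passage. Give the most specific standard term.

Four phrases in two halves: the first half (measures 46–49) ends with a half cadence, the second (measures 50–53) with a perfect authentic cadence — a large antecedent–consequent pair, i.e. a double period.
Phrase 3 begins with the same material as phrase 1, making it parallel.

parallel double period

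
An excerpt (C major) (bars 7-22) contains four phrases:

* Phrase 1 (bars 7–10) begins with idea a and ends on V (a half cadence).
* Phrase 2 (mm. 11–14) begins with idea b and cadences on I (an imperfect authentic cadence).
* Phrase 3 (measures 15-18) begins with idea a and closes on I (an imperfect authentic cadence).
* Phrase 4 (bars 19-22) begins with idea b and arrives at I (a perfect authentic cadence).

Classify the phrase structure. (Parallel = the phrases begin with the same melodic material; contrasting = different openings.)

Four phrases in two halves: the first half (measures 7-14) ends with an imperfect authentic cadence, the second (bars 15–22) with a perfect authentic cadence — a large antecedent–consequent pair, i.e. a double period.
Phrase 3 begins with the same material as phrase 1, making it parallel.

parallel double period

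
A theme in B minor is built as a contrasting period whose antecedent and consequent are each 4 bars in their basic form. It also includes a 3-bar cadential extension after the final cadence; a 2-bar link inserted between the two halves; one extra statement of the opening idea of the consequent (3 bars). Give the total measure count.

16 measures

Basic contrasting period: 4 + 4 = 8 bars.
8 (basic form) + 3 (cadential extension) + 2 (link) + 3 (extra statement) = 16.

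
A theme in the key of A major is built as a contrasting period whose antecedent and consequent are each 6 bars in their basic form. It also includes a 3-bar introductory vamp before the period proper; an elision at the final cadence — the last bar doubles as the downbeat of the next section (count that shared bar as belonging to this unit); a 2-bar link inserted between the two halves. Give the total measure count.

Basic contrasting period: 6 + 6 = 12 bars.
12 (basic form) + 3 (introduction) + 2 (link) = 17.
The elision shares a bar with the next section but does not change this unit's count.

17 measures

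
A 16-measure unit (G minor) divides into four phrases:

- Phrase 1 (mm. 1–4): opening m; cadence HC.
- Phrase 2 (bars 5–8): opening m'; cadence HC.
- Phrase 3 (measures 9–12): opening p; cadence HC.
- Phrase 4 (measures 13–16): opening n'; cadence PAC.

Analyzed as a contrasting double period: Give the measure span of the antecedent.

measures 1–8

In a double period the four phrases pair into a large antecedent (phrases 1–2, ending half cadence) and a large consequent (phrases 3–4, ending perfect authentic cadence). The antecedent spans measures 1-8.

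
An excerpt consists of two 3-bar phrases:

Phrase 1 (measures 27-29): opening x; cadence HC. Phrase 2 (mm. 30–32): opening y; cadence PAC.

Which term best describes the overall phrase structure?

contrasting period

Phrase 1 ends with a half cadence (weaker) and phrase 2 with a perfect authentic cadence (stronger): antecedent + consequent = a period.
The two phrases open with different material (x / y), so the period is contrasting.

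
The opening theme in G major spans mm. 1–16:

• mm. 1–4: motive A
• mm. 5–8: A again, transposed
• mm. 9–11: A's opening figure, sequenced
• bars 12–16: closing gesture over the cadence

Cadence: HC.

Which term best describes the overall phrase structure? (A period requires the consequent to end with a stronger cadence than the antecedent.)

Basic idea (bars 1–4) + its repetition (mm. 5–8) form the presentation; fragmentation and cadence (bars 9–16) form the continuation — the 16-bar whole is a sentence.

sentence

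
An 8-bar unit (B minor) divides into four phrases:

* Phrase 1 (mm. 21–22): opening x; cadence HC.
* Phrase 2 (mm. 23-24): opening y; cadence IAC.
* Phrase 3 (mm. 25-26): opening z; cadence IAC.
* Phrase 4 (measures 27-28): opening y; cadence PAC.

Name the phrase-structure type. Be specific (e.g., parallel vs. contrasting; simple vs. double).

contrasting double period

Four phrases in two halves: the first half (measures 21–24) ends with an imperfect authentic cadence, the second (measures 25-28) with a perfect authentic cadence — a large antecedent–consequent pair, i.e. a double period.
Phrase 3 begins with different material from phrase 1, making it contrasting.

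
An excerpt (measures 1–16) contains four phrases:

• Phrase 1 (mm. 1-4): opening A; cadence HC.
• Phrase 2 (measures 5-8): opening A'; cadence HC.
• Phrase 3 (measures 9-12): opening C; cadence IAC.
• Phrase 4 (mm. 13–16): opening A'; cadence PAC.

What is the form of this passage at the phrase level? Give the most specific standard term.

contrasting double period

Four phrases in two halves: the first half (bars 1–8) ends with a half cadence, the second (measures 9–16) with a perfect authentic cadence — a large antecedent–consequent pair, i.e. a double period.
Phrase 3 begins with different material from phrase 1, making it contrasting.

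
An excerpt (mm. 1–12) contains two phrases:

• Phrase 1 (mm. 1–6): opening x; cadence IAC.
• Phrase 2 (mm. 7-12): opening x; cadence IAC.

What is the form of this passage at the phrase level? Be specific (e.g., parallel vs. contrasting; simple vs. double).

Both phrases have the same opening (x) and the same cadence (imperfect authentic cadence): the second is a restatement, not a consequent, so this is a repeated phrase rather than a period.

repeated phrase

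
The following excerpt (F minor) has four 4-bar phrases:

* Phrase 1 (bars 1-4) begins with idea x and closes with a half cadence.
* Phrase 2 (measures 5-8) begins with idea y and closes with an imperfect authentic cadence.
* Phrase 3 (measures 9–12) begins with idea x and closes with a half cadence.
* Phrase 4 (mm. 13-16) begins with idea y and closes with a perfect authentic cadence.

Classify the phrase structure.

parallel double period

Four phrases in two halves: the first half (bars 1–8) ends with an imperfect authentic cadence, the second (measures 9–16) with a perfect authentic cadence — a large antecedent–consequent pair, i.e. a double period.
Phrase 3 begins with the same material as phrase 1, making it parallel.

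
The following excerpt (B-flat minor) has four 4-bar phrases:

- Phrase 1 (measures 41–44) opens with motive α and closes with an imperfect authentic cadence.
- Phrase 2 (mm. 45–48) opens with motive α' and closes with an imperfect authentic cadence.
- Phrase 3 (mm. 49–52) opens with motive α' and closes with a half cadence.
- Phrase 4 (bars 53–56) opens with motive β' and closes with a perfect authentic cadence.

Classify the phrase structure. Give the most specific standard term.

parallel double period

Four phrases in two halves: the first half (mm. 41–48) ends with an imperfect authentic cadence, the second (mm. 49–56) with a perfect authentic cadence — a large antecedent–consequent pair, i.e. a double period.
Phrase 3 begins with the same material as phrase 1, making it parallel.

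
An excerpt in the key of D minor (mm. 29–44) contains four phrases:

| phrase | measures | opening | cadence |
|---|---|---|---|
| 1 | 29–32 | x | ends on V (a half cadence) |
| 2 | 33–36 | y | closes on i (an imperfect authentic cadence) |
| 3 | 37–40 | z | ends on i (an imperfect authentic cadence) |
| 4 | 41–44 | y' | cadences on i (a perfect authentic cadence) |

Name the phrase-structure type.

contrasting double period

Four phrases in two halves: the first half (mm. 29–36) ends with an imperfect authentic cadence, the second (bars 37–44) with a perfect authentic cadence — a large antecedent–consequent pair, i.e. a double period.
Phrase 3 begins with different material from phrase 1, making it contrasting.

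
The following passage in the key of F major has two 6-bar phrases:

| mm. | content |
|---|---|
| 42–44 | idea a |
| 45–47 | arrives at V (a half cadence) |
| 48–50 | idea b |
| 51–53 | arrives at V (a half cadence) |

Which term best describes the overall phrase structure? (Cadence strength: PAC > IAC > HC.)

The second phrase closes with a half cadence, which is not stronger than the first phrase's half cadence; without a weak→strong cadential pair there is no antecedent–consequent relationship, so this is a phrase group rather than a period.

phrase group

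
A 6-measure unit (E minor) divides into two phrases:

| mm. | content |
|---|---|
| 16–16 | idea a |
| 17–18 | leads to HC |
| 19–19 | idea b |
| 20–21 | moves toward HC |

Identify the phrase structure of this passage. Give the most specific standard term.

The second phrase closes with a half cadence, which is not stronger than the first phrase's half cadence; without a weak→strong cadential pair there is no antecedent–consequent relationship, so this is a phrase group rather than a period.

phrase group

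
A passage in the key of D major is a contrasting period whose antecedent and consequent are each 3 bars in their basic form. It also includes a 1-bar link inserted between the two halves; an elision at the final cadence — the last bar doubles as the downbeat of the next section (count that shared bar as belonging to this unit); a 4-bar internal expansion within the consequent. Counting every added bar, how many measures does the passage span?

Basic contrasting period: 3 + 3 = 6 bars.
6 (basic form) + 1 (link) + 4 (internal expansion) = 11.
The elision shares a bar with the next section but does not change this unit's count.

11 measures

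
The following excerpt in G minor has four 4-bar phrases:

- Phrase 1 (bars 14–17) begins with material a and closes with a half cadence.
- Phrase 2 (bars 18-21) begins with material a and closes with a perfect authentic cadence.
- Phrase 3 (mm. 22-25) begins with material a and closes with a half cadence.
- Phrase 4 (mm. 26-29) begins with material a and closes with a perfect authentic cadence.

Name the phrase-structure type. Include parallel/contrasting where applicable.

repeated period

The cadence pattern HC–PAC–HC–PAC is weak–strong twice, and phrases 3–4 restate phrases 1–2: a period heard twice, not a double period (which would end weakly at phrase 2).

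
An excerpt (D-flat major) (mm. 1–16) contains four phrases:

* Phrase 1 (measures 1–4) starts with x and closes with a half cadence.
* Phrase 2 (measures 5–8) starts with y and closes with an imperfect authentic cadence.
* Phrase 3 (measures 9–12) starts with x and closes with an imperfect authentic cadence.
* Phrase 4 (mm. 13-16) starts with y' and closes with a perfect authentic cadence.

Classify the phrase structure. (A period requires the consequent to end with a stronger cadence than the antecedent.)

parallel double period

Four phrases in two halves: the first half (bars 1–8) ends with an imperfect authentic cadence, the second (bars 9-16) with a perfect authentic cadence — a large antecedent–consequent pair, i.e. a double period.
Phrase 3 begins with the same material as phrase 1, making it parallel.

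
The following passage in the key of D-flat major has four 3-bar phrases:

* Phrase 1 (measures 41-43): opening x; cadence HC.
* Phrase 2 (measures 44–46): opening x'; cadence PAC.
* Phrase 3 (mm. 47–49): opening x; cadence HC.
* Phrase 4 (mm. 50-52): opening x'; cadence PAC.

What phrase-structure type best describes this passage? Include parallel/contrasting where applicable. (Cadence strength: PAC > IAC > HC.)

The cadence pattern HC–PAC–HC–PAC is weak–strong twice, and phrases 3–4 restate phrases 1–2: a period heard twice, not a double period (which would end weakly at phrase 2).

repeated period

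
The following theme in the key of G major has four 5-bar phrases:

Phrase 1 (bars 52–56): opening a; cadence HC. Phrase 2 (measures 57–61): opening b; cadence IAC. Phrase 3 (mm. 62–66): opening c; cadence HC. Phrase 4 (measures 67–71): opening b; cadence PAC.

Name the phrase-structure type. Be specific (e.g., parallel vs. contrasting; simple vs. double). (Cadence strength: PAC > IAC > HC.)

Four phrases in two halves: the first half (mm. 52–61) ends with an imperfect authentic cadence, the second (measures 62-71) with a perfect authentic cadence — a large antecedent–consequent pair, i.e. a double period.
Phrase 3 begins with different material from phrase 1, making it contrasting.

contrasting double period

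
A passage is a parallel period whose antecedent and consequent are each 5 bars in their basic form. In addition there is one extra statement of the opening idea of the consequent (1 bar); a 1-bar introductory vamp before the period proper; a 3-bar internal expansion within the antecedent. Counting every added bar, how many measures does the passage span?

Basic parallel period: 5 + 5 = 10 bars.
10 (basic form) + 1 (extra statement) + 1 (introduction) + 3 (internal expansion) = 15.

15 measures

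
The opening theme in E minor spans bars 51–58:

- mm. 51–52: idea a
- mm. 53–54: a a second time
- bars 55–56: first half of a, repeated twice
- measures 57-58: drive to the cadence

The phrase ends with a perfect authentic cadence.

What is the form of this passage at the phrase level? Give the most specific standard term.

Basic idea (mm. 51-52) + its repetition (mm. 53–54) form the presentation; fragmentation and cadence (mm. 55–58) form the continuation — the 8-bar whole is a sentence.

sentence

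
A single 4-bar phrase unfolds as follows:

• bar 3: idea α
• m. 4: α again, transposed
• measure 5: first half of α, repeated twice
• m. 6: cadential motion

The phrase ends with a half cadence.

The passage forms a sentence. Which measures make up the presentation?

measures 3–4

The presentation of a sentence is the basic idea (bar 3) plus its repetition (m. 4); the presentation is therefore mm. 3–4.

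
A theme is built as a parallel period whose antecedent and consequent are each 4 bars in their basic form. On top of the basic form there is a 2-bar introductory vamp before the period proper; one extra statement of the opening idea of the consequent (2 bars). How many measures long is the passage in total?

Basic parallel period: 4 + 4 = 8 bars.
8 (basic form) + 2 (introduction) + 2 (extra statement) = 12.

12 measures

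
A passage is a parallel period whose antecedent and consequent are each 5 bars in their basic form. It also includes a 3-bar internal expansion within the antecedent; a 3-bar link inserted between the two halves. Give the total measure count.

Basic parallel period: 5 + 5 = 10 bars.
10 (basic form) + 3 (internal expansion) + 3 (link) = 16.

16 measures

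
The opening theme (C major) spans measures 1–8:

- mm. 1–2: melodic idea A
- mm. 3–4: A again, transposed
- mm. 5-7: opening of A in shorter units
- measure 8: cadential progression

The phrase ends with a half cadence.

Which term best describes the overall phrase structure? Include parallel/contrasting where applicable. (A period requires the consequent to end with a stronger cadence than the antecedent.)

Basic idea (mm. 1–2) + its repetition (bars 3–4) form the presentation; fragmentation and cadence (measures 5–8) form the continuation — the 8-bar whole is a sentence.

sentence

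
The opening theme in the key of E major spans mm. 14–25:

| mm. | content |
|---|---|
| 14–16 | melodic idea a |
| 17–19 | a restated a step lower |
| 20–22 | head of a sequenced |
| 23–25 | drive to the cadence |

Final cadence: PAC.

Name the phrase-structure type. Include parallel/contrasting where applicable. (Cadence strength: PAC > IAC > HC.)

sentence

Basic idea (measures 14–16) + its repetition (mm. 17–19) form the presentation; fragmentation and cadence (mm. 20-25) form the continuation — the 12-bar whole is a sentence.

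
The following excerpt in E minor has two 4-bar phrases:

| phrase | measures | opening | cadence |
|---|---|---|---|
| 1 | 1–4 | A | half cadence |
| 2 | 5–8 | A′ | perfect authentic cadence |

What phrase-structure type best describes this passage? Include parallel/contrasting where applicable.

Phrase 1 ends with a half cadence (weaker) and phrase 2 with a perfect authentic cadence (stronger): antecedent + consequent = a period.
The two phrases open with the same material (A / A′), so the period is parallel.

parallel period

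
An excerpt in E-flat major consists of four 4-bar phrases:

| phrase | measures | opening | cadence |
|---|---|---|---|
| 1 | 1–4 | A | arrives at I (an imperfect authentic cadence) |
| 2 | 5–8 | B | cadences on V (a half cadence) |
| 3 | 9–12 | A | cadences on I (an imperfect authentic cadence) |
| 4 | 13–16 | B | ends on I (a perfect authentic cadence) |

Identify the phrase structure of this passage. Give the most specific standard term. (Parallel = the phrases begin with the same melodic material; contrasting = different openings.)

parallel double period

Four phrases in two halves: the first half (mm. 1-8) ends with a half cadence, the second (mm. 9–16) with a perfect authentic cadence — a large antecedent–consequent pair, i.e. a double period.
Phrase 3 begins with the same material as phrase 1, making it parallel.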